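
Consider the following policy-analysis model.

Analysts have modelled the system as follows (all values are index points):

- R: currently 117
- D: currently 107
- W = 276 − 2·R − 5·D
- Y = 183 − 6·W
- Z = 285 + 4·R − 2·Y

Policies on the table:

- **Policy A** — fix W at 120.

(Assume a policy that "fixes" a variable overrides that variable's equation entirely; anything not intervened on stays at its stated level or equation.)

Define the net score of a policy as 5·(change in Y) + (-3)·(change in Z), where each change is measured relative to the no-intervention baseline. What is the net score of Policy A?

-40458

Baseline:
  R = 117
  D = 107
  W = 276 − 2·117 − 5·107 = -493
  Y = 183 − 6·(-493) = 3141
  Z = 285 + 4·117 − 2·3141 = -5529
Policy A (W := 120):
  R = 117
  D = 107
  W = 120
  Y = 183 − 6·120 = -537
  Z = 285 + 4·117 − 2·(-537) = 1827
ΔY = -537 − 3141 = -3678; ΔZ = 1827 − (-5529) = 7356
Score = 5·(-3678) + (-3)·7356 = -40458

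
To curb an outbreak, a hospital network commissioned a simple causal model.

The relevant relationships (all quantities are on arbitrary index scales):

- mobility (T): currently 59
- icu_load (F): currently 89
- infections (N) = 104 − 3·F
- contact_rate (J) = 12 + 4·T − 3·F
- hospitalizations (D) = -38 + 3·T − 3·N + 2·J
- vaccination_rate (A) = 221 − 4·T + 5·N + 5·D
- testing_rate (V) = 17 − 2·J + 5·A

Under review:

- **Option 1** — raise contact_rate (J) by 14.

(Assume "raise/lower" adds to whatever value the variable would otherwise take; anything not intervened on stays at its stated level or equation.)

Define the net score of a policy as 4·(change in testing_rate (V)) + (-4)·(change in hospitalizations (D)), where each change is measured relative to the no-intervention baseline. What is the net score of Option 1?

2576

Baseline:
  T = 59
  F = 89
  N = 104 − 3·89 = -163
  J = 12 + 4·59 − 3·89 = -19
  D = -38 + 3·59 − 3·(-163) + 2·(-19) = 590
  A = 221 − 4·59 + 5·(-163) + 5·590 = 2120
  V = 17 − 2·(-19) + 5·2120 = 10655
Option 1 (J + 14):
  T = 59
  F = 89
  N = 104 − 3·89 = -163
  J = 12 + 4·59 − 3·89 (+14 from intervention) = -5
  D = -38 + 3·59 − 3·(-163) + 2·(-5) = 618
  A = 221 − 4·59 + 5·(-163) + 5·618 = 2260
  V = 17 − 2·(-5) + 5·2260 = 11327
ΔV = 11327 − 10655 = 672; ΔD = 618 − 590 = 28
Score = 4·672 + (-4)·28 = 2576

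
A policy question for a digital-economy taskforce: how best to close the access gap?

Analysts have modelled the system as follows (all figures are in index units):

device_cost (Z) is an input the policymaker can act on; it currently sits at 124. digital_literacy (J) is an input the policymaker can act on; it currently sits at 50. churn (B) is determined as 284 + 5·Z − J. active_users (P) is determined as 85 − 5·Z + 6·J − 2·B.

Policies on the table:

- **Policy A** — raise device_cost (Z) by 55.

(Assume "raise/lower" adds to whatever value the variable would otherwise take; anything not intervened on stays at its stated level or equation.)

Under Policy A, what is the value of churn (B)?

Policy A (Z + 55):
  Z = 124 + 55 = 179
  J = 50
  B = 284 + 5·179 − 50 = 1129

1129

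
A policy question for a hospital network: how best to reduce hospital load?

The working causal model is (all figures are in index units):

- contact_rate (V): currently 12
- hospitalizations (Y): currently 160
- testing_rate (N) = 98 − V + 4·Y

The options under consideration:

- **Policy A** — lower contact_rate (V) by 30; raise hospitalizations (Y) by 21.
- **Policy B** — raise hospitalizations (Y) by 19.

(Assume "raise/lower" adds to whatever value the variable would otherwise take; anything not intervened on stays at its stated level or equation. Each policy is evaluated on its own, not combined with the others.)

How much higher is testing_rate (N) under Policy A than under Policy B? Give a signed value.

38

Policy A (V − 30, Y + 21):
  V = 12 − 30 = -18
  Y = 160 + 21 = 181
  N = 98 − (-18) + 4·181 = 840
Policy B (Y + 19):
  V = 12
  Y = 160 + 19 = 179
  N = 98 − 12 + 4·179 = 802
N: 840 − 802 = 38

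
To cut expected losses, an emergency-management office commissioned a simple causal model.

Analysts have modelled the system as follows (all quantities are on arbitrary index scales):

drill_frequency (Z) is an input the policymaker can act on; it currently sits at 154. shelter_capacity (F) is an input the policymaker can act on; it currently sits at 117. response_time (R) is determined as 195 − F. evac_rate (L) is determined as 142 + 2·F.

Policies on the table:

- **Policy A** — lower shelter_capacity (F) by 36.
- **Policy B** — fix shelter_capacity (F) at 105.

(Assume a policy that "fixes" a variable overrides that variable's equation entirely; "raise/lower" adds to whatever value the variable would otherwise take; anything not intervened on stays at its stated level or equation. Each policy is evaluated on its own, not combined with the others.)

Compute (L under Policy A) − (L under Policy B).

-48

Policy A (F − 36):
  F = 117 − 36 = 81
  L = 142 + 2·81 = 304
Policy B (F := 105):
  F = 105
  L = 142 + 2·105 = 352
L: 304 − 352 = -48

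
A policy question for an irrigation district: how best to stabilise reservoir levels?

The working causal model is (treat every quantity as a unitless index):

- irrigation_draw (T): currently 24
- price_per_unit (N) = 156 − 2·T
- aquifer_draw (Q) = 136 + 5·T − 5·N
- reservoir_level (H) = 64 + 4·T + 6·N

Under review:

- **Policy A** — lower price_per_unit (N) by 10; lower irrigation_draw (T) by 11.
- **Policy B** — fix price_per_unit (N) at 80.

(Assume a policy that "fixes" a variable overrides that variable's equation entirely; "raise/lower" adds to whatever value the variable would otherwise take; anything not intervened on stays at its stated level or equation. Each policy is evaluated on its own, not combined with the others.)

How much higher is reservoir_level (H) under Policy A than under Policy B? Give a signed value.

Policy A (N − 10, T − 11):
  T = 24 − 11 = 13
  N = 156 − 2·13 (−10 from intervention) = 120
  H = 64 + 4·13 + 6·120 = 836
Policy B (N := 80):
  T = 24
  N = 80
  H = 64 + 4·24 + 6·80 = 640
H: 836 − 640 = 196

196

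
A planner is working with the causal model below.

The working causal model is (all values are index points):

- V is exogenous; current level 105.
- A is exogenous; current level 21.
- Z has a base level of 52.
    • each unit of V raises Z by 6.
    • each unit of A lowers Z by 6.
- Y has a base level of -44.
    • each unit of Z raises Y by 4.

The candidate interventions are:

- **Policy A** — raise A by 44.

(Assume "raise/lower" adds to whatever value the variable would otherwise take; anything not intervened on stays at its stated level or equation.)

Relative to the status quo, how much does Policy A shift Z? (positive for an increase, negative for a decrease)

-264

Baseline:
  V = 105
  A = 21
  Z = 52 + 6·105 − 6·21 = 556
Policy A (A + 44):
  V = 105
  A = 21 + 44 = 65
  Z = 52 + 6·105 − 6·65 = 292
Change in Z: 292 − 556 = -264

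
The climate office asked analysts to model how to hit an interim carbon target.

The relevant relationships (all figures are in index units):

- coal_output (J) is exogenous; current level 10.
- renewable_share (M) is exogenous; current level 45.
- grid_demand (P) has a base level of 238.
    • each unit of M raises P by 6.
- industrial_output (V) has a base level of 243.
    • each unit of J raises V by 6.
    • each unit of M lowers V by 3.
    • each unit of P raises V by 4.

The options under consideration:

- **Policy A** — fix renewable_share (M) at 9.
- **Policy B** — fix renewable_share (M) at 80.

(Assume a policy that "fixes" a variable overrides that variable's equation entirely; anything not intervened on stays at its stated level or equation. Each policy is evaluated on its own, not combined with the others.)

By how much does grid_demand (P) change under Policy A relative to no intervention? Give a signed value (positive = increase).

Baseline:
  M = 45
  P = 238 + 6·45 = 508
Policy A (M := 9):
  M = 9
  P = 238 + 6·9 = 292
Change in P: 292 − 508 = -216

-216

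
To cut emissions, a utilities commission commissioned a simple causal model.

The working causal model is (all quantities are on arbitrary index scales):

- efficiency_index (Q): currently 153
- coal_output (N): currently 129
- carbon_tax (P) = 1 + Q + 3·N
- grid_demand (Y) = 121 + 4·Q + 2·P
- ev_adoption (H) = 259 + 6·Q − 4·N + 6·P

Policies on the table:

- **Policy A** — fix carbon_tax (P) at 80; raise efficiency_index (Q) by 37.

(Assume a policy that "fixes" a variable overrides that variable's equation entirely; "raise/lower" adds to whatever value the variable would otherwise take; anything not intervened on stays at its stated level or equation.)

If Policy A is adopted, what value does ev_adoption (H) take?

Policy A (P := 80, Q + 37):
  Q = 153 + 37 = 190
  N = 129
  P = 80
  H = 259 + 6·190 − 4·129 + 6·80 = 1363

1363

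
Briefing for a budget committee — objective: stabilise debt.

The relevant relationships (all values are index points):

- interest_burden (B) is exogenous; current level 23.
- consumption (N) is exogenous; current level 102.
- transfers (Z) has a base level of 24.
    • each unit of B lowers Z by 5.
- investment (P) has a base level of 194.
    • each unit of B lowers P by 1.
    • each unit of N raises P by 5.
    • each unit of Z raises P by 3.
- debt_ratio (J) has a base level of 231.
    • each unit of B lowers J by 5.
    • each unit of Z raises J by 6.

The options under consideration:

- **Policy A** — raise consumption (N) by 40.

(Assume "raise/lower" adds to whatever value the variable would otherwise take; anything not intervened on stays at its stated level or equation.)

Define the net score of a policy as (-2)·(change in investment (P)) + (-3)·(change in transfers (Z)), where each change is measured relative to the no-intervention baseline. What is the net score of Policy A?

-400

Baseline:
  B = 23
  N = 102
  Z = 24 − 5·23 = -91
  P = 194 − 23 + 5·102 + 3·(-91) = 408
Policy A (N + 40):
  B = 23
  N = 102 + 40 = 142
  Z = 24 − 5·23 = -91
  P = 194 − 23 + 5·142 + 3·(-91) = 608
ΔP = 608 − 408 = 200; ΔZ = -91 − (-91) = 0
Score = (-2)·200 + (-3)·0 = -400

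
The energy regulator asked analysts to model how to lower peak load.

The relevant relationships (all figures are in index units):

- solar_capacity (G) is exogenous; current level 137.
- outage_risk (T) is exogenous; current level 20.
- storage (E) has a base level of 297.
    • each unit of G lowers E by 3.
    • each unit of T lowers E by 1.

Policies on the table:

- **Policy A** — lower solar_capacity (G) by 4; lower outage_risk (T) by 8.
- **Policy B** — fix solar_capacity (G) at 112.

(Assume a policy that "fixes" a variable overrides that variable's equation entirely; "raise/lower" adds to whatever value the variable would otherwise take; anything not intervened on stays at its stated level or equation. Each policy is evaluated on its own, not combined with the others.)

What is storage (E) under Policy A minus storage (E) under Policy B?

-55

Policy A (G − 4, T − 8):
  G = 137 − 4 = 133
  T = 20 − 8 = 12
  E = 297 − 3·133 − 12 = -114
Policy B (G := 112):
  G = 112
  T = 20
  E = 297 − 3·112 − 20 = -59
E: -114 − (-59) = -55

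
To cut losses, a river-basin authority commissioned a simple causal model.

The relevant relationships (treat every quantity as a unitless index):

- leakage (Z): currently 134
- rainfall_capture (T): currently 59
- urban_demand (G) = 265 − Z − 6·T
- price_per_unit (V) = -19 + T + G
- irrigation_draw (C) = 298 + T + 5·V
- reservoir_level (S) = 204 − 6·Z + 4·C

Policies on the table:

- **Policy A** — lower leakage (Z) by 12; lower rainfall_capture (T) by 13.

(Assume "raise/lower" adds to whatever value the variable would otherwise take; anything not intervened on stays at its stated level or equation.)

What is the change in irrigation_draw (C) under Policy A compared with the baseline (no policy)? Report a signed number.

372

Baseline:
  Z = 134
  T = 59
  G = 265 − 134 − 6·59 = -223
  V = -19 + 59 + (-223) = -183
  C = 298 + 59 + 5·(-183) = -558
Policy A (Z − 12, T − 13):
  Z = 134 − 12 = 122
  T = 59 − 13 = 46
  G = 265 − 122 − 6·46 = -133
  V = -19 + 46 + (-133) = -106
  C = 298 + 46 + 5·(-106) = -186
Change in C: -186 − (-558) = 372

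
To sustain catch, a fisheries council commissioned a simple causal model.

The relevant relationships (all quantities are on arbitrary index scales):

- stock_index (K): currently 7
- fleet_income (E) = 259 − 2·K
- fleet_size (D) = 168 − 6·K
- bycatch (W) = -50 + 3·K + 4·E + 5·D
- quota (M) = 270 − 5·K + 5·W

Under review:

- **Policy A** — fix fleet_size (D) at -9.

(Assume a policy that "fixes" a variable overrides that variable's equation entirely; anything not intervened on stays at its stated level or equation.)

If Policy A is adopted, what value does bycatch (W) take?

906

Policy A (D := -9):
  K = 7
  E = 259 − 2·7 = 245
  D = -9
  W = -50 + 3·7 + 4·245 + 5·(-9) = 906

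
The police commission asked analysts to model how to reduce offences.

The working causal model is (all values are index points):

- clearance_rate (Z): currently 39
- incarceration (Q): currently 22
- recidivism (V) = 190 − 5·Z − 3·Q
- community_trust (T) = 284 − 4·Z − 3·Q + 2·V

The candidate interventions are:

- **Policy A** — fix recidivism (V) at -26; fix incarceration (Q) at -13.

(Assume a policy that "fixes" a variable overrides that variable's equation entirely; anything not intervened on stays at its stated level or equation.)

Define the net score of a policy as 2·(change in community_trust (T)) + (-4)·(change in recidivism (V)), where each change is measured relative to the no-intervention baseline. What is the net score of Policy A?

Baseline:
  Z = 39
  Q = 22
  V = 190 − 5·39 − 3·22 = -71
  T = 284 − 4·39 − 3·22 + 2·(-71) = -80
Policy A (V := -26, Q := -13):
  Z = 39
  Q = -13
  V = -26
  T = 284 − 4·39 − 3·(-13) + 2·(-26) = 115
ΔT = 115 − (-80) = 195; ΔV = -26 − (-71) = 45
Score = 2·195 + (-4)·45 = 210

210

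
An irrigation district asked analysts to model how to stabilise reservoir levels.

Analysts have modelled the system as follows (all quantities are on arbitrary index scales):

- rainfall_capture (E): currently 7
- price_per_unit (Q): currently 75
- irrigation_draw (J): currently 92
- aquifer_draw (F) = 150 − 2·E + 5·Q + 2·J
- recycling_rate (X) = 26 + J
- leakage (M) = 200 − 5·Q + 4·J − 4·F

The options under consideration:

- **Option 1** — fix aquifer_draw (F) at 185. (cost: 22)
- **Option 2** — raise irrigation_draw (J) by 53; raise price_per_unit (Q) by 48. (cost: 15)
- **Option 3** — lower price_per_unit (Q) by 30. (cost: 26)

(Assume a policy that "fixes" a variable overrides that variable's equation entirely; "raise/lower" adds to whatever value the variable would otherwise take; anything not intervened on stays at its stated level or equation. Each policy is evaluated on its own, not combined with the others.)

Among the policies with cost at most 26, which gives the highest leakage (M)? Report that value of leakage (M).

-547

Option 1 (F := 185):
  E = 7
  Q = 75
  J = 92
  F = 185
  M = 200 − 5·75 + 4·92 − 4·185 = -547
Option 2 (J + 53, Q + 48):
  E = 7
  Q = 75 + 48 = 123
  J = 92 + 53 = 145
  F = 150 − 2·7 + 5·123 + 2·145 = 1041
  M = 200 − 5·123 + 4·145 − 4·1041 = -3999
Option 3 (Q − 30):
  E = 7
  Q = 75 − 30 = 45
  J = 92
  F = 150 − 2·7 + 5·45 + 2·92 = 545
  M = 200 − 5·45 + 4·92 − 4·545 = -1837
Comparing — Option 1: M=-547, Option 2: M=-3999, Option 3: M=-1837. Highest is -547 (Option 1).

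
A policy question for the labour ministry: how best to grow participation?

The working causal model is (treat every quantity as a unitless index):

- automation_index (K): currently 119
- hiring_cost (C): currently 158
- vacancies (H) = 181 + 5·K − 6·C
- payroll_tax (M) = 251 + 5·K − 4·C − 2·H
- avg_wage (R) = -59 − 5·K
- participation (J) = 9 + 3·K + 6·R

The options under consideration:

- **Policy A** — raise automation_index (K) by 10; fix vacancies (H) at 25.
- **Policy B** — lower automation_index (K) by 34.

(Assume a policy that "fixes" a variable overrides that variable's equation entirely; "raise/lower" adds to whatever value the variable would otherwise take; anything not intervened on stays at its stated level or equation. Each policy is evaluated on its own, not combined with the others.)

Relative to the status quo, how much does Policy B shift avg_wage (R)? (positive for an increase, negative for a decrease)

Baseline:
  K = 119
  R = -59 − 5·119 = -654
Policy B (K − 34):
  K = 119 − 34 = 85
  R = -59 − 5·85 = -484
Change in R: -484 − (-654) = 170

170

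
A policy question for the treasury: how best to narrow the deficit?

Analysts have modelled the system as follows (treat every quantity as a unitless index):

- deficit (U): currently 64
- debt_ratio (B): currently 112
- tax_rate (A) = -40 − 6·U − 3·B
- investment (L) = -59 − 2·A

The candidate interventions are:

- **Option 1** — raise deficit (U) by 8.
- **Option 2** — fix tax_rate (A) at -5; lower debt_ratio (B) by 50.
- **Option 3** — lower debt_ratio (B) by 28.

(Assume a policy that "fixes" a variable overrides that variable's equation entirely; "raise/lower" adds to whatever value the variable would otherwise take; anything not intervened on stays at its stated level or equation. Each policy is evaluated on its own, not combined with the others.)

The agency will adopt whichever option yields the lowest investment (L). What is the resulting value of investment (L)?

-49

Option 1 (U + 8):
  U = 64 + 8 = 72
  B = 112
  A = -40 − 6·72 − 3·112 = -808
  L = -59 − 2·(-808) = 1557
Option 2 (A := -5, B − 50):
  U = 64
  B = 112 − 50 = 62
  A = -5
  L = -59 − 2·(-5) = -49
Option 3 (B − 28):
  U = 64
  B = 112 − 28 = 84
  A = -40 − 6·64 − 3·84 = -676
  L = -59 − 2·(-676) = 1293
Comparing — Option 1: L=1557, Option 2: L=-49, Option 3: L=1293. Lowest is -49 (Option 2).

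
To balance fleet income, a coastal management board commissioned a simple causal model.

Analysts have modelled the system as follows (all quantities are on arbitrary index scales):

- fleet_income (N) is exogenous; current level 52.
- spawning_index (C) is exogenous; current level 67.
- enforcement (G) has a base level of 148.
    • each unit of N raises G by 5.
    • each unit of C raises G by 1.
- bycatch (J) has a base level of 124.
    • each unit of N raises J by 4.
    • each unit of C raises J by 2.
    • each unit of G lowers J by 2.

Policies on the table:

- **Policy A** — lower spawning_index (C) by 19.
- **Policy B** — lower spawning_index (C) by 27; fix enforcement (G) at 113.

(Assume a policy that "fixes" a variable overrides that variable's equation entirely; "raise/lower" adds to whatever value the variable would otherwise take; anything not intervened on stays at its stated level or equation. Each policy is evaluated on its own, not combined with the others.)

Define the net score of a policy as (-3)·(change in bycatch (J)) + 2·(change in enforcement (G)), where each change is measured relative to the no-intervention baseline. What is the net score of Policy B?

Baseline:
  N = 52
  C = 67
  G = 148 + 5·52 + 67 = 475
  J = 124 + 4·52 + 2·67 − 2·475 = -484
Policy B (C − 27, G := 113):
  N = 52
  C = 67 − 27 = 40
  G = 113
  J = 124 + 4·52 + 2·40 − 2·113 = 186
ΔJ = 186 − (-484) = 670; ΔG = 113 − 475 = -362
Score = (-3)·670 + 2·(-362) = -2734

-2734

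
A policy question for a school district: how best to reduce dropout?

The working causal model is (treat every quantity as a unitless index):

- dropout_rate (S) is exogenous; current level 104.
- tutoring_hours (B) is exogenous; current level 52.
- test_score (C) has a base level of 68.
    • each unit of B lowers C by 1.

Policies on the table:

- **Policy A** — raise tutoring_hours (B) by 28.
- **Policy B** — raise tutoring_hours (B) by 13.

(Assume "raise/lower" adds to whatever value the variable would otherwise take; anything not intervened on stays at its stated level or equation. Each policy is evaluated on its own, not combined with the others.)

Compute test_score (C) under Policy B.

Policy B (B + 13):
  B = 52 + 13 = 65
  C = 68 − 65 = 3

3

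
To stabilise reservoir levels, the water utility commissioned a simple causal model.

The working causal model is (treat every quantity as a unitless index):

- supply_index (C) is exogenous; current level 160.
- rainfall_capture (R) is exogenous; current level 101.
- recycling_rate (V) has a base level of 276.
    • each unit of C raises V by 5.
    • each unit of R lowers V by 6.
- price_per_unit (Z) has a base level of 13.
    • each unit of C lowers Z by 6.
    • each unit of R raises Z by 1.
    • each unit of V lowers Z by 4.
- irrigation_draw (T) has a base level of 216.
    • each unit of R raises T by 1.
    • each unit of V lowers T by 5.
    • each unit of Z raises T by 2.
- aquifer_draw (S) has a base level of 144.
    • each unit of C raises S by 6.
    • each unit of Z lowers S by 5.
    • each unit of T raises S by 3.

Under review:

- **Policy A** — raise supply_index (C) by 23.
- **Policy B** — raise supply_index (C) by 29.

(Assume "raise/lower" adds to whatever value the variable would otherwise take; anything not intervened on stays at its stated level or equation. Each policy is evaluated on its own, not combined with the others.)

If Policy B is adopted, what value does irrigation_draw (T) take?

-9718

Policy B (C + 29):
  C = 160 + 29 = 189
  R = 101
  V = 276 + 5·189 − 6·101 = 615
  Z = 13 − 6·189 + 101 − 4·615 = -3480
  T = 216 + 101 − 5·615 + 2·(-3480) = -9718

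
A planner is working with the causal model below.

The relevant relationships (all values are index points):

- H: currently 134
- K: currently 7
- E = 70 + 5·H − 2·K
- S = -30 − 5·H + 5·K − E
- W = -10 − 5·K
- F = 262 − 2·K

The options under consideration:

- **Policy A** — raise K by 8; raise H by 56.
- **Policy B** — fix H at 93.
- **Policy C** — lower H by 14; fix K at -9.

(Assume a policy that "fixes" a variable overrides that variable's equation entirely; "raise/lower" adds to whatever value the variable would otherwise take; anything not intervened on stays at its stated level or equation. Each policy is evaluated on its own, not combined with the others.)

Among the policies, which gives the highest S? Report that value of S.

-981

Policy A (K + 8, H + 56):
  H = 134 + 56 = 190
  K = 7 + 8 = 15
  E = 70 + 5·190 − 2·15 = 990
  S = -30 − 5·190 + 5·15 − 990 = -1895
Policy B (H := 93):
  H = 93
  K = 7
  E = 70 + 5·93 − 2·7 = 521
  S = -30 − 5·93 + 5·7 − 521 = -981
Policy C (H − 14, K := -9):
  H = 134 − 14 = 120
  K = -9
  E = 70 + 5·120 − 2·(-9) = 688
  S = -30 − 5·120 + 5·(-9) − 688 = -1363
Comparing — Policy A: S=-1895, Policy B: S=-981, Policy C: S=-1363. Highest is -981 (Policy B).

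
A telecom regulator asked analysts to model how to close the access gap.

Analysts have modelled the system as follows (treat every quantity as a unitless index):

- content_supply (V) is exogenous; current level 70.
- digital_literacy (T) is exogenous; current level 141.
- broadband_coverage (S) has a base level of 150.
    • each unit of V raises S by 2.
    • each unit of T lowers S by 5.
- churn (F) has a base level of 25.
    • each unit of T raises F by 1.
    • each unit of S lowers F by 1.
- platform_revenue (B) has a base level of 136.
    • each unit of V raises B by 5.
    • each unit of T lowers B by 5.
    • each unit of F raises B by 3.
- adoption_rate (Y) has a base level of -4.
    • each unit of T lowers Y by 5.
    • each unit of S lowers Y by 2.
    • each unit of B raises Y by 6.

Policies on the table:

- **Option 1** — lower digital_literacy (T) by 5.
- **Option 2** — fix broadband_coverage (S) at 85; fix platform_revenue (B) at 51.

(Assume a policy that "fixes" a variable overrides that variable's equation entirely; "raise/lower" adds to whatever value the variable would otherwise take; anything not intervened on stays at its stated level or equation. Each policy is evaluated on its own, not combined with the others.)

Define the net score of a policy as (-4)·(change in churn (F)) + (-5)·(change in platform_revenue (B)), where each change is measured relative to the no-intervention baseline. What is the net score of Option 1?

445

Baseline:
  V = 70
  T = 141
  S = 150 + 2·70 − 5·141 = -415
  F = 25 + 141 − (-415) = 581
  B = 136 + 5·70 − 5·141 + 3·581 = 1524
Option 1 (T − 5):
  V = 70
  T = 141 − 5 = 136
  S = 150 + 2·70 − 5·136 = -390
  F = 25 + 136 − (-390) = 551
  B = 136 + 5·70 − 5·136 + 3·551 = 1459
ΔF = 551 − 581 = -30; ΔB = 1459 − 1524 = -65
Score = (-4)·(-30) + (-5)·(-65) = 445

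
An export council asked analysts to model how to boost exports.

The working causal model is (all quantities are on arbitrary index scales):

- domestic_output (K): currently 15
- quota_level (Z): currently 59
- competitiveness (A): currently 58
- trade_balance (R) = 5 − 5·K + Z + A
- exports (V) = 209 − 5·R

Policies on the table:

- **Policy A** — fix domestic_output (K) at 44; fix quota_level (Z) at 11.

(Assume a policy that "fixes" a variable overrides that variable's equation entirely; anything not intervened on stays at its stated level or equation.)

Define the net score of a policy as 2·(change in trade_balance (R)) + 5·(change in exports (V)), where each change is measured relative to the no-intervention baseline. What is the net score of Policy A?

Baseline:
  K = 15
  Z = 59
  A = 58
  R = 5 − 5·15 + 59 + 58 = 47
  V = 209 − 5·47 = -26
Policy A (K := 44, Z := 11):
  K = 44
  Z = 11
  A = 58
  R = 5 − 5·44 + 11 + 58 = -146
  V = 209 − 5·(-146) = 939
ΔR = -146 − 47 = -193; ΔV = 939 − (-26) = 965
Score = 2·(-193) + 5·965 = 4439

4439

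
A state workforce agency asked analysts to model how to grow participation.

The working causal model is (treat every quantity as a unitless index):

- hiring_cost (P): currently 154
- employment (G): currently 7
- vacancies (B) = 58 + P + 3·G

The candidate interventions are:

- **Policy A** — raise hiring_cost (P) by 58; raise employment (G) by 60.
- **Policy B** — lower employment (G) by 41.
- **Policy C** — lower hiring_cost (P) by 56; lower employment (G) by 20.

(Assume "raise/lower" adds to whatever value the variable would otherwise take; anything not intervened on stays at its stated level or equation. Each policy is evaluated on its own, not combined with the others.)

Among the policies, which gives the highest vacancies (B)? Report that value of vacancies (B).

471

Policy A (P + 58, G + 60):
  P = 154 + 58 = 212
  G = 7 + 60 = 67
  B = 58 + 212 + 3·67 = 471
Policy B (G − 41):
  P = 154
  G = 7 − 41 = -34
  B = 58 + 154 + 3·(-34) = 110
Policy C (P − 56, G − 20):
  P = 154 − 56 = 98
  G = 7 − 20 = -13
  B = 58 + 98 + 3·(-13) = 117
Comparing — Policy A: B=471, Policy B: B=110, Policy C: B=117. Highest is 471 (Policy A).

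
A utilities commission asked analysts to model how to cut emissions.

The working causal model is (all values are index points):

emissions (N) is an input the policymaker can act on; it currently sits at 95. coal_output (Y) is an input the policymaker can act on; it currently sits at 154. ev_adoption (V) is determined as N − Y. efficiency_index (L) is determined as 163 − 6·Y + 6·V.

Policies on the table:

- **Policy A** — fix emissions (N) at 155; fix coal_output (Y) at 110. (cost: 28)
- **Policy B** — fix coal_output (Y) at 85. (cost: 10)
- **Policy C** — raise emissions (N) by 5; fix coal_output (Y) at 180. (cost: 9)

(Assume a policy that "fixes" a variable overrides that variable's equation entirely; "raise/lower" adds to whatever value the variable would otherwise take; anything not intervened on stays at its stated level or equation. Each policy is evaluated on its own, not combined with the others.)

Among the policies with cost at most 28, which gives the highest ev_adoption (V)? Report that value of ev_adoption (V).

45

Policy A (N := 155, Y := 110):
  N = 155
  Y = 110
  V = 0 + 155 − 110 = 45
Policy B (Y := 85):
  N = 95
  Y = 85
  V = 0 + 95 − 85 = 10
Policy C (N + 5, Y := 180):
  N = 95 + 5 = 100
  Y = 180
  V = 0 + 100 − 180 = -80
Comparing — Policy A: V=45, Policy B: V=10, Policy C: V=-80. Highest is 45 (Policy A).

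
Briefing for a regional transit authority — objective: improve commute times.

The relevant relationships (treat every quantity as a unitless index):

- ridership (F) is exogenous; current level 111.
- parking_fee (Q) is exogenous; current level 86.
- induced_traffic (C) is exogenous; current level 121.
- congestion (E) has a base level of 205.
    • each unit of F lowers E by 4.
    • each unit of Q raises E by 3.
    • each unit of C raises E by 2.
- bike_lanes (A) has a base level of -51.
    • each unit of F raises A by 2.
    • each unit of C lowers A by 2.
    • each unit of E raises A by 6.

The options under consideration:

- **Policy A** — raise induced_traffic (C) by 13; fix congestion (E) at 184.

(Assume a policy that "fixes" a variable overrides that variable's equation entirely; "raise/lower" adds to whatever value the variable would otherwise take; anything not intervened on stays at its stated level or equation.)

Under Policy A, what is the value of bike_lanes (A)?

Policy A (C + 13, E := 184):
  F = 111
  Q = 86
  C = 121 + 13 = 134
  E = 184
  A = -51 + 2·111 − 2·134 + 6·184 = 1007

1007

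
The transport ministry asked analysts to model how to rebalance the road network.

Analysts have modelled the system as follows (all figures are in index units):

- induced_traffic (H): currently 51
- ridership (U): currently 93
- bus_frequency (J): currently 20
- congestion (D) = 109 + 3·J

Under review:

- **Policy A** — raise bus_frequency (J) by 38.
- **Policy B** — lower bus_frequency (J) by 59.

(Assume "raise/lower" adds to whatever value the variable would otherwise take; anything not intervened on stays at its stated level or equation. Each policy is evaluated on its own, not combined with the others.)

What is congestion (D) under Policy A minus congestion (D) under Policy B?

Policy A (J + 38):
  J = 20 + 38 = 58
  D = 109 + 3·58 = 283
Policy B (J − 59):
  J = 20 − 59 = -39
  D = 109 + 3·(-39) = -8
D: 283 − (-8) = 291

291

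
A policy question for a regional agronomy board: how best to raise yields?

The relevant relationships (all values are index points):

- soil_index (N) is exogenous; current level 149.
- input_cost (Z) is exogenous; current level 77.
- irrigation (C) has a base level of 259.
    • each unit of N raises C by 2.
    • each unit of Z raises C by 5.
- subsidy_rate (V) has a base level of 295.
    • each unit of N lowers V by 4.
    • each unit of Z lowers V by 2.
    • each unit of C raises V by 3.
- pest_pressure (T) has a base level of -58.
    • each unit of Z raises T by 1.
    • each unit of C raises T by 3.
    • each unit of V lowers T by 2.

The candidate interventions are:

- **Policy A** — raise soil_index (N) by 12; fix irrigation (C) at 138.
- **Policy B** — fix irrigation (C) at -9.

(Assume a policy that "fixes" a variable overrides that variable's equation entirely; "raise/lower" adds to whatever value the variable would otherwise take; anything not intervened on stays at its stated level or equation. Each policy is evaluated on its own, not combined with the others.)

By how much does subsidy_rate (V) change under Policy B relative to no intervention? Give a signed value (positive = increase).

Baseline:
  N = 149
  Z = 77
  C = 259 + 2·149 + 5·77 = 942
  V = 295 − 4·149 − 2·77 + 3·942 = 2371
Policy B (C := -9):
  N = 149
  Z = 77
  C = -9
  V = 295 − 4·149 − 2·77 + 3·(-9) = -482
Change in V: -482 − 2371 = -2853

-2853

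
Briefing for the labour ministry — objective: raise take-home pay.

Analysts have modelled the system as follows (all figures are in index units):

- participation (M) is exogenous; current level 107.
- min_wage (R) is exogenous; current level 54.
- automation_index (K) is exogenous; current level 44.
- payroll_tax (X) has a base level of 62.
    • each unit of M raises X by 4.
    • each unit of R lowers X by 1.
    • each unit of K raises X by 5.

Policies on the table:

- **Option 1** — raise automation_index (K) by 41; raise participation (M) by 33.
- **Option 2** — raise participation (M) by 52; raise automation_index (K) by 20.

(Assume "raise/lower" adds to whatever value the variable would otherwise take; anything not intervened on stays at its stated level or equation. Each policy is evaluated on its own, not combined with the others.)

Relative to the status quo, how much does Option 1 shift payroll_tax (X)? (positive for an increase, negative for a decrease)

Baseline:
  M = 107
  R = 54
  K = 44
  X = 62 + 4·107 − 54 + 5·44 = 656
Option 1 (K + 41, M + 33):
  M = 107 + 33 = 140
  R = 54
  K = 44 + 41 = 85
  X = 62 + 4·140 − 54 + 5·85 = 993
Change in X: 993 − 656 = 337

337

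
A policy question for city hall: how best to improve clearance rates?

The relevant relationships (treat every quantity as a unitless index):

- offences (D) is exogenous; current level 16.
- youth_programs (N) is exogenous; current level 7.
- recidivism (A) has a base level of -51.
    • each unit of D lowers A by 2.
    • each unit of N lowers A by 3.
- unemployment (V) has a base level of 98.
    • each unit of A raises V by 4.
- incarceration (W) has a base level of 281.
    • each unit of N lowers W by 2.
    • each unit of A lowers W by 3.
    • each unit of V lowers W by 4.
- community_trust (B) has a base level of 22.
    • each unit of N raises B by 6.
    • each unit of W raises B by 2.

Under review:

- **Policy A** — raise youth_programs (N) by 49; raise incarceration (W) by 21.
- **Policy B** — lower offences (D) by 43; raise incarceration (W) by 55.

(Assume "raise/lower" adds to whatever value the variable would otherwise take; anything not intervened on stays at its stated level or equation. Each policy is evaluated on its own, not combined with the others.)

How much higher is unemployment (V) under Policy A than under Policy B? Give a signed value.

Policy A (N + 49, W + 21):
  D = 16
  N = 7 + 49 = 56
  A = -51 − 2·16 − 3·56 = -251
  V = 98 + 4·(-251) = -906
Policy B (D − 43, W + 55):
  D = 16 − 43 = -27
  N = 7
  A = -51 − 2·(-27) − 3·7 = -18
  V = 98 + 4·(-18) = 26
V: -906 − 26 = -932

-932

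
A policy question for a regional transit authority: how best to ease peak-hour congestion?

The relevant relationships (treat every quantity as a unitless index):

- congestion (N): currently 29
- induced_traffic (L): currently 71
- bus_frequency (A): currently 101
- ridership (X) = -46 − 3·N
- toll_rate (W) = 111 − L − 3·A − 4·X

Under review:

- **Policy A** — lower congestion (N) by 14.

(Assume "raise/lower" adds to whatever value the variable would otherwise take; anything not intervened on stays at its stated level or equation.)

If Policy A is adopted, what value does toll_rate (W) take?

101

Policy A (N − 14):
  N = 29 − 14 = 15
  L = 71
  A = 101
  X = -46 − 3·15 = -91
  W = 111 − 71 − 3·101 − 4·(-91) = 101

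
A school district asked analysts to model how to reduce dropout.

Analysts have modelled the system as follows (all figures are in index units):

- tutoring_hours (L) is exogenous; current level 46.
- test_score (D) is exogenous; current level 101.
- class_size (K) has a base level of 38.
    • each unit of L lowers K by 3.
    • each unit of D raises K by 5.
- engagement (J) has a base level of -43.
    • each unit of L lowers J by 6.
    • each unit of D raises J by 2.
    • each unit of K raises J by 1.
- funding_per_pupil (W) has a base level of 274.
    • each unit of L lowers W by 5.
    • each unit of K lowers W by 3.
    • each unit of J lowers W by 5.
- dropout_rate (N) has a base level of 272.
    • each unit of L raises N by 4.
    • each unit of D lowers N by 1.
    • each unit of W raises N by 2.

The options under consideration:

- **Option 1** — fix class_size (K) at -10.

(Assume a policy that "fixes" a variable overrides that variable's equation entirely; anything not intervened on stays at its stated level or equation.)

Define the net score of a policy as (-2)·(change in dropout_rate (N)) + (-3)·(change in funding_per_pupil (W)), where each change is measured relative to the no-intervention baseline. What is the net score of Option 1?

Baseline:
  L = 46
  D = 101
  K = 38 − 3·46 + 5·101 = 405
  J = -43 − 6·46 + 2·101 + 405 = 288
  W = 274 − 5·46 − 3·405 − 5·288 = -2611
  N = 272 + 4·46 − 101 + 2·(-2611) = -4867
Option 1 (K := -10):
  L = 46
  D = 101
  K = -10
  J = -43 − 6·46 + 2·101 + (-10) = -127
  W = 274 − 5·46 − 3·(-10) − 5·(-127) = 709
  N = 272 + 4·46 − 101 + 2·709 = 1773
ΔN = 1773 − (-4867) = 6640; ΔW = 709 − (-2611) = 3320
Score = (-2)·6640 + (-3)·3320 = -23240

-23240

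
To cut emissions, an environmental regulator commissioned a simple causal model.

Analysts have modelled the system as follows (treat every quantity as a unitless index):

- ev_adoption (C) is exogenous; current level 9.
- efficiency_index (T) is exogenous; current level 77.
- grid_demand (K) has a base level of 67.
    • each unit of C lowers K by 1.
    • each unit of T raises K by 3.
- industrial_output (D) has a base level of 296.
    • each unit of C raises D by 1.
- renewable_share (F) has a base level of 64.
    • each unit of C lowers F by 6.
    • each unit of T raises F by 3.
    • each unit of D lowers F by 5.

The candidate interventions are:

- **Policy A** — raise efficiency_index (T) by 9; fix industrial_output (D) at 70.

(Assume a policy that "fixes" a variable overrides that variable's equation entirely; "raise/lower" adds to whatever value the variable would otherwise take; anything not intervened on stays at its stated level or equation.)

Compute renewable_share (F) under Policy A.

Policy A (T + 9, D := 70):
  C = 9
  T = 77 + 9 = 86
  D = 70
  F = 64 − 6·9 + 3·86 − 5·70 = -82

-82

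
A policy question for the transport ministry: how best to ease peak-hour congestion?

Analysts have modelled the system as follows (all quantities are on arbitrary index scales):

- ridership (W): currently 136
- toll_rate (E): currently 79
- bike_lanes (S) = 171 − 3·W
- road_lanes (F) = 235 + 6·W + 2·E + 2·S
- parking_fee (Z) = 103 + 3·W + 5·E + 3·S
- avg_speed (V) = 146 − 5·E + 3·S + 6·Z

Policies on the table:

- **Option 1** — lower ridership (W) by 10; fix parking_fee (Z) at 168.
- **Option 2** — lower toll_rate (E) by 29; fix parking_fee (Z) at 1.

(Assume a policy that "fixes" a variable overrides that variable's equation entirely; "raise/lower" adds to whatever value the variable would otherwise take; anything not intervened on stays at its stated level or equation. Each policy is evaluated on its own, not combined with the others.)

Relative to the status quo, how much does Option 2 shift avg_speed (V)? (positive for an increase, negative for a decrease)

-1019

Baseline:
  W = 136
  E = 79
  S = 171 − 3·136 = -237
  Z = 103 + 3·136 + 5·79 + 3·(-237) = 195
  V = 146 − 5·79 + 3·(-237) + 6·195 = 210
Option 2 (E − 29, Z := 1):
  W = 136
  E = 79 − 29 = 50
  S = 171 − 3·136 = -237
  Z = 1
  V = 146 − 5·50 + 3·(-237) + 6·1 = -809
Change in V: -809 − 210 = -1019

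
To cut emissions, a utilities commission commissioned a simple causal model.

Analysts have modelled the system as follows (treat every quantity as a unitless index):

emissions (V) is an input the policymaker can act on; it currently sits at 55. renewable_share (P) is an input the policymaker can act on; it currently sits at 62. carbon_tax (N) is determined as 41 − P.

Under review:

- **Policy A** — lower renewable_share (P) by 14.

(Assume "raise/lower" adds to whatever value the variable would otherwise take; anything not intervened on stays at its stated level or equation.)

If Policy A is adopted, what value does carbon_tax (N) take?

Policy A (P − 14):
  P = 62 − 14 = 48
  N = 41 − 48 = -7

-7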